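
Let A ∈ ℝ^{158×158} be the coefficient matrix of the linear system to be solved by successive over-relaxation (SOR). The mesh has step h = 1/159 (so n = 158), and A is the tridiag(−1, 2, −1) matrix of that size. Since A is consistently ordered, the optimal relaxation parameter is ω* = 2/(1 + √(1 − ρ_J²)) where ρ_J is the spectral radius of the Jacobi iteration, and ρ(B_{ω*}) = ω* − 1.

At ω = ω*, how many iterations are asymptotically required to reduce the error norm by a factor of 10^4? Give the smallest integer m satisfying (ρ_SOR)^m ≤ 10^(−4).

m = 234

With n=158, ρ(Jacobi) = cos(π/159) = 0.9998048.
√(1−ρ_J²) simplifies to sin(π/159) = 0.0197572.
Young: ω* = 2/(1+√(1−ρ_J²)) = 2/(1+0.0197572) = 2/1.0197572 = 1.9612512.
ρ_SOR = ω* − 1 = 1.9612512 − 1 = 0.9612512.
(0.9612512)^m ≤ 10^{−4}  ⇒  m·ln(0.9612512) ≤ −4·ln10  ⇒  m ≥ 233.058  ⇒  m = 234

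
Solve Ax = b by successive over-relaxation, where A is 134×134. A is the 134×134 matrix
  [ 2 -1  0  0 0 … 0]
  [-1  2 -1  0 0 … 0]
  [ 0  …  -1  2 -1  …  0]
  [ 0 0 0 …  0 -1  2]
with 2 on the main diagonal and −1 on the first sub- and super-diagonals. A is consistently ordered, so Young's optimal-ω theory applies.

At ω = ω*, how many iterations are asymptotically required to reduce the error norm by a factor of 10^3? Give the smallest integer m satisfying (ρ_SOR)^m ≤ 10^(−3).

½·tridiag(1,0,1) at n=134: λ_k = cos(kπ/135); max |λ| at k=1 ⇒ ρ_J = cos(π/135) ≈ 0.9997292.
√(1−ρ_J²) simplifies to sin(π/135) = 0.0232690.
Young: ω* = 2/(1+√(1−ρ_J²)) = 2/(1+0.0232690) = 2/1.0232690 = 1.9545203.
[ρ_SOR] ω* − 1 = 0.9545203.
(0.9545203)^m ≤ 10^{−3}  ⇒  m·ln(0.9545203) ≤ −3·ln10  ⇒  m ≥ 148.406  ⇒  m = 149

m = 149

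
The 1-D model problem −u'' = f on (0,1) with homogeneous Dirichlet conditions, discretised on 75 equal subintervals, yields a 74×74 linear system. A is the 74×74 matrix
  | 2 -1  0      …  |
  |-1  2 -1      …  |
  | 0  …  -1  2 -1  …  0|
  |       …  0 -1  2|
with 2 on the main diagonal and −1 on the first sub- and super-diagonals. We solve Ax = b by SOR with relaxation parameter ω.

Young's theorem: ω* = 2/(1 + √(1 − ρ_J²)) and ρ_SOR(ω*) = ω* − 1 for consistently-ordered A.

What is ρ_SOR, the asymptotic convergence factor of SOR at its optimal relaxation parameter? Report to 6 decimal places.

½·tridiag(1,0,1) at n=74: λ_k = cos(kπ/75); max |λ| at k=1 ⇒ ρ_J = cos(π/75) ≈ 0.999123.
√(1−ρ_J²) simplifies to sin(π/75) = 0.0418757.
[ω*] 2 ÷ (1 + 0.0418757) = 2 ÷ 1.0418757 = 1.919615.
ρ_SOR = ω* − 1 = 1.919615 − 1 = 0.919615.

ρ_SOR = 0.919615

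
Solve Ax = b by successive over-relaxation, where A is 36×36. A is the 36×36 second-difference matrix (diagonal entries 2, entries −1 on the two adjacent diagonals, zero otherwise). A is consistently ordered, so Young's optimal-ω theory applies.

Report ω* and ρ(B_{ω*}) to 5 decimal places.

[ρ_J] n=36: ρ(B_J) = cos(π/(n+1)) = cos(π/37) = 0.99640.
root = sin(π/37) = 0.084806  (since 1−cos² = sin²).
Then 2/(1+√(1−ρ_J²)) = 2/(1+0.084806); ω* = 2/1.084806 = 1.84365.
ρ(B_{ω*}) = ω*−1 = 0.84365

ω* = 1.84365, ρ_SOR = 0.84365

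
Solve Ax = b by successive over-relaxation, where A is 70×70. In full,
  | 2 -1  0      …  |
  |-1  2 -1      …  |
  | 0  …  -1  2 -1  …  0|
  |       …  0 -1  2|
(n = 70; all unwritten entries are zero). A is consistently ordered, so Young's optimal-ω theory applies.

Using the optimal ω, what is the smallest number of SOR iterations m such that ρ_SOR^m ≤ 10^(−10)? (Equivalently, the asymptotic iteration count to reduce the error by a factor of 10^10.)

m = 261

[ρ_J] n=70: ρ(B_J) = cos(π/(n+1)) = cos(π/71) = 0.9990212.
√(1−ρ_J²) = |sin(π/71)| = 0.0442333
So ω* = 2/1.0442333 = 1.9152808 (Young).
ρ_SOR = ω* − 1 = 1.9152808 − 1 = 0.9152808.
For 10 digits: m = 10·ln10 / (−ln 0.9152808) = 23.0259/0.0885244 = 260.108; round up → m = 261.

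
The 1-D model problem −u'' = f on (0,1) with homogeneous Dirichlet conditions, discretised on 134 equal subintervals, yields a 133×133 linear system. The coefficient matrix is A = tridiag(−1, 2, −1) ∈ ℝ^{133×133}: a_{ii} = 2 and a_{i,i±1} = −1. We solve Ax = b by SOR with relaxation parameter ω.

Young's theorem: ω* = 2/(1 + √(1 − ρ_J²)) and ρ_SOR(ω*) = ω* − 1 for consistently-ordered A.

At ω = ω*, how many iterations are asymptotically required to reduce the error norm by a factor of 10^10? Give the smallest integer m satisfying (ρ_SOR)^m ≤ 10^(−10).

m = 492

B_J for the 133×133 system has eigenvalues cos(kπ/134); ρ_J = cos(π/134) = 0.9997252.
√(1−ρ_J²) = |sin(π/134)| = 0.0234426
Young: ω* = 2/(1+√(1−ρ_J²)) = 2/(1+0.0234426) = 2/1.0234426 = 1.9541887.
At ω = 1.9541887 every |λ(B_ω)| = ω−1, so ρ_SOR = 0.9541887.
Need (0.9541887)^m ≤ 10^(−10): m ≥ 10·ln10/|ln 0.9541887| = 23.0259/0.0468938 = 491.022 ⇒ m = 492.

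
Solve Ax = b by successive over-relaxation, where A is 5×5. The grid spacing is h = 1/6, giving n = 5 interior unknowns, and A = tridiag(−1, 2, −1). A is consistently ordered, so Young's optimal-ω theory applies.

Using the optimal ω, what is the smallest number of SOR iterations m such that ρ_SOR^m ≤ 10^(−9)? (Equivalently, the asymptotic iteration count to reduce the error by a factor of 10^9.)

m = 19

ρ_J = max_k |cos(kπ/6)| = cos(π/6) = 0.8660254
1 − cos²(π/6) = sin²(π/6) ⇒ √(1−ρ_J²) = sin(π/6) = 0.5000000.
ω* = 2/(1 + 0.5000000) = 2/1.5000000 = 1.3333333.
ρ_SOR = ω* − 1 = 1.3333333 − 1 = 0.3333333.
9·ln10 = 20.7233; −ln(0.3333333) = 1.09861; m = ⌈20.7233/1.09861⌉ = ⌈18.863⌉ = 19.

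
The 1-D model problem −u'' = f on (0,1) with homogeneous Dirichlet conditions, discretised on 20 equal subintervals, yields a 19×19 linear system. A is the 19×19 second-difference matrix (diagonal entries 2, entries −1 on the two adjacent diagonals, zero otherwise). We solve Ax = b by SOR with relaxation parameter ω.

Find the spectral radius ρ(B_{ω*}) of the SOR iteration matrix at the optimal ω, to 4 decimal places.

ρ_SOR = 0.7295

[ρ_J] n=19: ρ(B_J) = cos(π/(n+1)) = cos(π/20) = 0.9877.
√(1−ρ_J²) simplifies to sin(π/20) = 0.15643.
ω* = 2 / (1 + 0.15643) = 2 / 1.15643 ≈ 1.7295.
[ρ_SOR] ω* − 1 = 0.7295.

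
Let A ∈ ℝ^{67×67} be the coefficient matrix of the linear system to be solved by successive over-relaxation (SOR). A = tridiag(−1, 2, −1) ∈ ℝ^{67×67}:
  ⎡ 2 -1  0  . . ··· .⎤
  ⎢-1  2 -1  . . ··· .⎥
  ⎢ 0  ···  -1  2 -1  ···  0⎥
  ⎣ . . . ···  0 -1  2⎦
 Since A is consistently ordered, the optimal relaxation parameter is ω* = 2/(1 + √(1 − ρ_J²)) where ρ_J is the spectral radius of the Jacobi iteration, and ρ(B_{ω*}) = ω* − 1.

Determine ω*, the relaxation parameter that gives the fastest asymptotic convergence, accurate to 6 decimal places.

ω* = 1.911711

[ρ_J] n=67: ρ(B_J) = cos(π/(n+1)) = cos(π/68) = 0.998933.
1 − cos²(π/68) = sin²(π/68) ⇒ √(1−ρ_J²) = sin(π/68) = 0.0461835.
[ω*] 2 ÷ (1 + 0.0461835) = 2 ÷ 1.0461835 = 1.911711.
ρ_SOR = ω* − 1 ≈ 0.911711.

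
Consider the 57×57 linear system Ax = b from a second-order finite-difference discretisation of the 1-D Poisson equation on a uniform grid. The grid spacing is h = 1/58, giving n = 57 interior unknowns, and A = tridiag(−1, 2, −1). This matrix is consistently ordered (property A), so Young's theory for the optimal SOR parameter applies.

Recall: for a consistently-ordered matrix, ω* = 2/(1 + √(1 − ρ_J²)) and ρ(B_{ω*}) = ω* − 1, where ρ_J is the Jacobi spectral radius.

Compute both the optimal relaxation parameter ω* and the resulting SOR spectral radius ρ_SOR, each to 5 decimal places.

ρ_J = max_k |cos(kπ/58)| = cos(π/58) = 0.99853
√(1−ρ_J²) = |sin(π/58)| = 0.054139
Then 2/(1+√(1−ρ_J²)) = 2/(1+0.054139); ω* = 2/1.054139 = 1.89728.
ρ(B_{ω*}) = ω*−1 = 0.89728

ω* = 1.89728, ρ_SOR = 0.89728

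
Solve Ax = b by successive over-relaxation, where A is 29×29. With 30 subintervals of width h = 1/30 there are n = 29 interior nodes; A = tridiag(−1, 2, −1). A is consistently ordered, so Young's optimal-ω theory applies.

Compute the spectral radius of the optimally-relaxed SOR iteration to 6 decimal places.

[ρ_J] n=29: ρ(B_J) = cos(π/(n+1)) = cos(π/30) = 0.994522.
root = sin(π/30) = 0.1045285  (since 1−cos² = sin²).
[ω*] 2 ÷ (1 + 0.1045285) = 2 ÷ 1.1045285 = 1.810727.
and ρ(B_{ω*}) = 1.810727 − 1 = 0.810727.

ρ_SOR = 0.810727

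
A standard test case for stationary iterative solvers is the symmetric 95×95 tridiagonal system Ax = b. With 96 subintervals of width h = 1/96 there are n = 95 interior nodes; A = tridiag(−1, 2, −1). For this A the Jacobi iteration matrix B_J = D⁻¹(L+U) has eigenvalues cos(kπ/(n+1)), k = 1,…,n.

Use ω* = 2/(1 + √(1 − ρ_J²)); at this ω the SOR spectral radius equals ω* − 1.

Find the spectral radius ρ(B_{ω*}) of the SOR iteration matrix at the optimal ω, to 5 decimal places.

ρ_SOR = 0.93664

½·tridiag(1,0,1) at n=95: λ_k = cos(kπ/96); max |λ| at k=1 ⇒ ρ_J = cos(π/96) ≈ 0.99946.
1 − cos²(π/96) = sin²(π/96) ⇒ √(1−ρ_J²) = sin(π/96) = 0.032719.
So ω* = 2/1.032719 = 1.93664 (Young).
ρ(B_{ω*}) = ω*−1 = 0.93664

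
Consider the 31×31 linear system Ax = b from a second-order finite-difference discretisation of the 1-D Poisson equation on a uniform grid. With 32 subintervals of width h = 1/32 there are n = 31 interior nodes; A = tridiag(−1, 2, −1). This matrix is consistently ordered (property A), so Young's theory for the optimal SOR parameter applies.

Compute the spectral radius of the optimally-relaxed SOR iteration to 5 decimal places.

ρ_SOR = 0.82147

spectrum of D⁻¹(L+U) = {cos(kπ/32) : 1≤k≤31}; ρ_J = cos(π/32) = 0.99518.
1 − cos²(π/32) = sin²(π/32) ⇒ √(1−ρ_J²) = sin(π/32) = 0.098017.
ω* = 2/(1 + 0.098017) = 2/1.098017 = 1.82147.
ρ_SOR = ω* − 1 = 1.82147 − 1 = 0.82147.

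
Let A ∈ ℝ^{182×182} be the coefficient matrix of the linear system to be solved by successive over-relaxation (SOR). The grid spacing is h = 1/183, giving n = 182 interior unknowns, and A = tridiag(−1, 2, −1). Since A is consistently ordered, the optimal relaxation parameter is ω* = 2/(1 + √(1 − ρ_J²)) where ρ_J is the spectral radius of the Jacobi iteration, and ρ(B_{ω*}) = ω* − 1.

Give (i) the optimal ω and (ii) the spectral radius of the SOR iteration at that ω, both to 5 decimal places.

spectrum of D⁻¹(L+U) = {cos(kπ/183) : 1≤k≤182}; ρ_J = cos(π/183) = 0.99985.
√(1 − cos²(π/183)) = sin(π/183) ≈ 0.017166.
[ω*] 2 ÷ (1 + 0.017166) = 2 ÷ 1.017166 = 1.96625.
At ω = 1.96625 every |λ(B_ω)| = ω−1, so ρ_SOR = 0.96625.

ω* = 1.96625, ρ_SOR = 0.96625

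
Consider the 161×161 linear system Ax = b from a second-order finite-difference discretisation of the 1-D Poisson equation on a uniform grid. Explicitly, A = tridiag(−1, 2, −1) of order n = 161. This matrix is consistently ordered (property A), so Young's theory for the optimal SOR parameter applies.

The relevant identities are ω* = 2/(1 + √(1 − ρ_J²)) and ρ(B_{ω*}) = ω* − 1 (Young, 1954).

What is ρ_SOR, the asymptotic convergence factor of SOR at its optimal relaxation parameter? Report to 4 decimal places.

B_J for the 161×161 system has eigenvalues cos(kπ/162); ρ_J = cos(π/162) = 0.9998.
√(1−ρ_J²) simplifies to sin(π/162) = 0.01939.
So ω* = 2/1.01939 = 1.9620 (Young).
Hence ρ(B_{ω*}) = 1.9620 − 1 = 0.9620.

ρ_SOR = 0.9620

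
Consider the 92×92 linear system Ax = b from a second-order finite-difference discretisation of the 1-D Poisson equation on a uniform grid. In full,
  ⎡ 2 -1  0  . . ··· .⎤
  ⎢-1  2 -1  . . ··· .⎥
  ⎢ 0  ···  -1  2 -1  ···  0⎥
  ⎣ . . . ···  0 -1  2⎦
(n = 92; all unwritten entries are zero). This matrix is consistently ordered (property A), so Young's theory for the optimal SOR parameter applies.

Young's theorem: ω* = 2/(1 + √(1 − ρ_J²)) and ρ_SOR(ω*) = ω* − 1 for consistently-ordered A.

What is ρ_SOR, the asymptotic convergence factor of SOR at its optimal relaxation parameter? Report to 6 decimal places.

ρ_SOR = 0.934659

½·tridiag(1,0,1) at n=92: λ_k = cos(kπ/93); max |λ| at k=1 ⇒ ρ_J = cos(π/93) ≈ 0.999429.
1 − cos²(π/93) = sin²(π/93) ⇒ √(1−ρ_J²) = sin(π/93) = 0.0337741.
[ω*] 2 ÷ (1 + 0.0337741) = 2 ÷ 1.0337741 = 1.934659.
and ρ(B_{ω*}) = 1.934659 − 1 = 0.934659.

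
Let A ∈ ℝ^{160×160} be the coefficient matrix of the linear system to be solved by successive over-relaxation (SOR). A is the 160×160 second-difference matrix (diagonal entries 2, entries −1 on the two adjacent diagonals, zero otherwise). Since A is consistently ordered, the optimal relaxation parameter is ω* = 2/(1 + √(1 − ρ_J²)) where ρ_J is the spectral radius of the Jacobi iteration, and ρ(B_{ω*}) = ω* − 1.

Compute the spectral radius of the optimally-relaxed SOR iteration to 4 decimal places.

ρ_SOR = 0.9617

½·tridiag(1,0,1) at n=160: λ_k = cos(kπ/161); max |λ| at k=1 ⇒ ρ_J = cos(π/161) ≈ 0.9998.
√(1−ρ_J²) = |sin(π/161)| = 0.01951
So ω* = 2/1.01951 = 1.9617 (Young).
[ρ_SOR] ω* − 1 = 0.9617.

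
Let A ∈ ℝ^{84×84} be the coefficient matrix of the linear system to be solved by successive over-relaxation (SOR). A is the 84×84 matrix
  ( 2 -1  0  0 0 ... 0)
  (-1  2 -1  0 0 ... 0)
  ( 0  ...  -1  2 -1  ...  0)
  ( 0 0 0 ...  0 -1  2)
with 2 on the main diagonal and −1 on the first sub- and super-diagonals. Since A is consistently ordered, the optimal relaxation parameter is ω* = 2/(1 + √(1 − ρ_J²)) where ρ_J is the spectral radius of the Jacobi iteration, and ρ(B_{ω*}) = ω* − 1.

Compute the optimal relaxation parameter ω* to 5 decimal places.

½·tridiag(1,0,1) at n=84: λ_k = cos(kπ/85); max |λ| at k=1 ⇒ ρ_J = cos(π/85) ≈ 0.99932.
1 − cos²(π/85) = sin²(π/85) ⇒ √(1−ρ_J²) = sin(π/85) = 0.036951.
Young: ω* = 2/(1+√(1−ρ_J²)) = 2/(1+0.036951) = 2/1.036951 = 1.92873.
[ρ_SOR] ω* − 1 = 0.92873.

ω* = 1.92873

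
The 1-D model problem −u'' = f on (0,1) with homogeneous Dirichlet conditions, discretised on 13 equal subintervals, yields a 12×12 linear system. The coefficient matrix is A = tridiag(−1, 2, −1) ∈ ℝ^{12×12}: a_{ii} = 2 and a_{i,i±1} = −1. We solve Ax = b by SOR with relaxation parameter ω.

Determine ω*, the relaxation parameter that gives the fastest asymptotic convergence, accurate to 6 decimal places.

n=12: λ(B_J) = 1 − λ(A)/2 = cos(kπ/13); k=1 gives ρ_J = 0.970942.
√(1−ρ_J²) simplifies to sin(π/13) = 0.2393157.
Young: ω* = 2/(1+√(1−ρ_J²)) = 2/(1+0.2393157) = 2/1.2393157 = 1.613794.
and ρ(B_{ω*}) = 1.613794 − 1 = 0.613794.

ω* = 1.613794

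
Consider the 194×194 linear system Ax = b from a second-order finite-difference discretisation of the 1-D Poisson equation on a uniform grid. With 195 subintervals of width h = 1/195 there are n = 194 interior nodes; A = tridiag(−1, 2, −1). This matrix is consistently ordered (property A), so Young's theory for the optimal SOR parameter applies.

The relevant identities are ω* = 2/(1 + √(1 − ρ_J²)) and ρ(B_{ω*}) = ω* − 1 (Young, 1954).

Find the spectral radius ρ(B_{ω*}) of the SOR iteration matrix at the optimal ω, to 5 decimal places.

½·tridiag(1,0,1) at n=194: λ_k = cos(kπ/195); max |λ| at k=1 ⇒ ρ_J = cos(π/195) ≈ 0.99987.
√(1−ρ_J²) = |sin(π/195)| = 0.016110
ω* = 2/(1 + 0.016110) = 2/1.016110 = 1.96829.
ρ(B_{ω*}) = ω*−1 = 0.96829

ρ_SOR = 0.96829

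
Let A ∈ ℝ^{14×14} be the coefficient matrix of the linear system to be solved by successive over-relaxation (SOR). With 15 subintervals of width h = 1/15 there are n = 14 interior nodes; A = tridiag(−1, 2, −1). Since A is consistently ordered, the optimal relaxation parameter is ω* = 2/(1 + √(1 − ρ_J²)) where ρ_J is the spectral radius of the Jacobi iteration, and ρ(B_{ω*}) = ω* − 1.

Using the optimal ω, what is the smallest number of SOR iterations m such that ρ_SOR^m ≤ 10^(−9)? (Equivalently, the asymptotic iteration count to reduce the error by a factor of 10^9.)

m = 50

n=14: λ(B_J) = 1 − λ(A)/2 = cos(kπ/15); k=1 gives ρ_J = 0.9781476.
√(1 − cos²(π/15)) = sin(π/15) ≈ 0.2079117.
[ω*] 2 ÷ (1 + 0.2079117) = 2 ÷ 1.2079117 = 1.6557502.
At ω = 1.6557502 every |λ(B_ω)| = ω−1, so ρ_SOR = 0.6557502.
ρ_SOR^m ≤ 10^(−9) ⇔ m ≥ 9·ln10/(−ln 0.6557502) = 20.7233/0.421975 = 49.110; m = ⌈49.110⌉ = 50.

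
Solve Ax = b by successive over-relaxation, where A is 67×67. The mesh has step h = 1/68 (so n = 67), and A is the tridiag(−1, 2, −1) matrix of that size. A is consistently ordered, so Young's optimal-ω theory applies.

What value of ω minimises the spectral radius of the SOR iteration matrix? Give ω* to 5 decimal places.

ω* = 1.91171

spectrum of D⁻¹(L+U) = {cos(kπ/68) : 1≤k≤67}; ρ_J = cos(π/68) = 0.99893.
√(1 − cos²(π/68)) = sin(π/68) ≈ 0.046183.
Young: ω* = 2/(1+√(1−ρ_J²)) = 2/(1+0.046183) = 2/1.046183 = 1.91171.
ρ_SOR = ω* − 1 ≈ 0.91171.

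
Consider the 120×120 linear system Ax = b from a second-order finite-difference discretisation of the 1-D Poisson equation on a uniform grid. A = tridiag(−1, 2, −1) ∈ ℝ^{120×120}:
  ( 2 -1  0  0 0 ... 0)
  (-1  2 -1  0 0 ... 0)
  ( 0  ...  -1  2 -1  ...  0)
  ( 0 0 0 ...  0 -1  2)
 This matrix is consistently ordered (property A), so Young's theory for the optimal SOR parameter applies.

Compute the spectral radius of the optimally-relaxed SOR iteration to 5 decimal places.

B_J for the 120×120 system has eigenvalues cos(kπ/121); ρ_J = cos(π/121) = 0.99966.
root = sin(π/121) = 0.025961  (since 1−cos² = sin²).
So ω* = 2/1.025961 = 1.94939 (Young).
ρ(B_{ω*}) = ω*−1 = 0.94939

ρ_SOR = 0.94939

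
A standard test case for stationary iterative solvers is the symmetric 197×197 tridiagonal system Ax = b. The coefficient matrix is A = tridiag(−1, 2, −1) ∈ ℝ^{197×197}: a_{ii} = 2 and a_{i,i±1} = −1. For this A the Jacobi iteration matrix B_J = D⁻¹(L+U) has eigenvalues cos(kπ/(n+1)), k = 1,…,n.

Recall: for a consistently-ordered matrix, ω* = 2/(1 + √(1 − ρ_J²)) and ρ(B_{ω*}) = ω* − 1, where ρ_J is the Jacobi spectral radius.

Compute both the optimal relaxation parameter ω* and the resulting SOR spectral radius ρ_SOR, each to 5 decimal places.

With n=197, ρ(Jacobi) = cos(π/198) = 0.99987.
root = sin(π/198) = 0.015866  (since 1−cos² = sin²).
Young: ω* = 2/(1+√(1−ρ_J²)) = 2/(1+0.015866) = 2/1.015866 = 1.96876.
[ρ_SOR] ω* − 1 = 0.96876.

ω* = 1.96876, ρ_SOR = 0.96876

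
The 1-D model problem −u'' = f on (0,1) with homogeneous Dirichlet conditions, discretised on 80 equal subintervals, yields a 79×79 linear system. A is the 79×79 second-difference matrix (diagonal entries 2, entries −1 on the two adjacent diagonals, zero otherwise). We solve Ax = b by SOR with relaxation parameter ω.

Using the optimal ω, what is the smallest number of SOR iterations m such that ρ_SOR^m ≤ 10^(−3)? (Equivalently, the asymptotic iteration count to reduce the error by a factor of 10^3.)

n=79: λ(B_J) = 1 − λ(A)/2 = cos(kπ/80); k=1 gives ρ_J = 0.9992290.
root = sin(π/80) = 0.0392598  (since 1−cos² = sin²).
Then 2/(1+√(1−ρ_J²)) = 2/(1+0.0392598); ω* = 2/1.0392598 = 1.9244466.
Hence ρ(B_{ω*}) = 1.9244466 − 1 = 0.9244466.
(0.9244466)^m ≤ 10^{−3}  ⇒  m·ln(0.9244466) ≤ −3·ln10  ⇒  m ≥ 87.930  ⇒  m = 88

m = 88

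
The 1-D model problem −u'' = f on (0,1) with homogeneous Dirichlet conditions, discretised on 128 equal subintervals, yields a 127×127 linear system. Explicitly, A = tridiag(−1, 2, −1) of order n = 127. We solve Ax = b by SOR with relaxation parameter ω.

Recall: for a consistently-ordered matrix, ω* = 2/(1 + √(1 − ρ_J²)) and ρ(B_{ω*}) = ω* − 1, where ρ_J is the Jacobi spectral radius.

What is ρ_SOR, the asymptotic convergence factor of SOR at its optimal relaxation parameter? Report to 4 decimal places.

ρ_J = max_k |cos(kπ/128)| = cos(π/128) = 0.9997
√(1−ρ_J²) simplifies to sin(π/128) = 0.02454.
Then 2/(1+√(1−ρ_J²)) = 2/(1+0.02454); ω* = 2/1.02454 = 1.9521.
ρ(B_{ω*}) = ω*−1 = 0.9521

ρ_SOR = 0.9521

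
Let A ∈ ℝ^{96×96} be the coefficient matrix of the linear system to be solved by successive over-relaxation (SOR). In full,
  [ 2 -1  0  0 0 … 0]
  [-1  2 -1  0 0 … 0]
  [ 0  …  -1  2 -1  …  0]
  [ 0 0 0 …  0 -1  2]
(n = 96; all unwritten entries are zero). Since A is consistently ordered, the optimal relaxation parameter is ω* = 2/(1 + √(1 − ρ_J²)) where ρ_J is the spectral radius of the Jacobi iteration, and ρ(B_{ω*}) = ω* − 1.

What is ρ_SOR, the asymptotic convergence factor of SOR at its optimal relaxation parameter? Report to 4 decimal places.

ρ_J = max_k |cos(kπ/97)| = cos(π/97) = 0.9995
√(1−ρ_J²) simplifies to sin(π/97) = 0.03238.
ω* = 2/(1+0.03238) = 1.9373
At ω = 1.9373 every |λ(B_ω)| = ω−1, so ρ_SOR = 0.9373.

ρ_SOR = 0.9373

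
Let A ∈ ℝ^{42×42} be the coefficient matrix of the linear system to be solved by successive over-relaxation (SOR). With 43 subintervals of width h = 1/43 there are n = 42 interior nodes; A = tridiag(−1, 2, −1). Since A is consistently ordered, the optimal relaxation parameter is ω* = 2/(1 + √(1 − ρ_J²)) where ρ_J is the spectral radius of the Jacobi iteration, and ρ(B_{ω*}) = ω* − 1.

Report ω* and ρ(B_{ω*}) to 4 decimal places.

ω* = 1.8639, ρ_SOR = 0.8639

n=42: λ(B_J) = 1 − λ(A)/2 = cos(kπ/43); k=1 gives ρ_J = 0.9973.
√(1−ρ_J²) simplifies to sin(π/43) = 0.07300.
So ω* = 2/1.07300 = 1.8639 (Young).
ρ_SOR = ω* − 1 ≈ 0.8639.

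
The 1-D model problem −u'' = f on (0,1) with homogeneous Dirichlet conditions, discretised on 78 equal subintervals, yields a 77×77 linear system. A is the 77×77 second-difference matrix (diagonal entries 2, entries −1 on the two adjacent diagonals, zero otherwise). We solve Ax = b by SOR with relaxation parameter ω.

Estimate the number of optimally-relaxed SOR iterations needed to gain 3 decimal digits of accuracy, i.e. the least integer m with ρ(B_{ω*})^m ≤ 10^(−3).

m = 86

spectrum of D⁻¹(L+U) = {cos(kπ/78) : 1≤k≤77}; ρ_J = cos(π/78) = 0.9991890.
√(1 − cos²(π/78)) = sin(π/78) ≈ 0.0402659.
So ω* = 2/1.0402659 = 1.9225854 (Young).
and ρ(B_{ω*}) = 1.9225854 − 1 = 0.9225854.
ρ_SOR^m ≤ 10^(−3) ⇔ m ≥ 3·ln10/(−ln 0.9225854) = 6.90776/0.0805753 = 85.730; m = ⌈85.730⌉ = 86.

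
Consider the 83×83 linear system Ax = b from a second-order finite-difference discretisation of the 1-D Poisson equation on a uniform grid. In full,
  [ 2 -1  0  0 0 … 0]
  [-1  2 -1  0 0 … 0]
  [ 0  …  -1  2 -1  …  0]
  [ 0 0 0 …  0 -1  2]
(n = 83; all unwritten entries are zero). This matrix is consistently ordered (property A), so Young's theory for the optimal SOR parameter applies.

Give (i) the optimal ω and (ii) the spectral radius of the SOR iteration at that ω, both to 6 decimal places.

spectrum of D⁻¹(L+U) = {cos(kπ/84) : 1≤k≤83}; ρ_J = cos(π/84) = 0.999301.
1 − cos²(π/84) = sin²(π/84) ⇒ √(1−ρ_J²) = sin(π/84) = 0.0373912.
ω* = 2/(1+0.0373912) = 1.927913
[ρ_SOR] ω* − 1 = 0.927913.

ω* = 1.927913, ρ_SOR = 0.927913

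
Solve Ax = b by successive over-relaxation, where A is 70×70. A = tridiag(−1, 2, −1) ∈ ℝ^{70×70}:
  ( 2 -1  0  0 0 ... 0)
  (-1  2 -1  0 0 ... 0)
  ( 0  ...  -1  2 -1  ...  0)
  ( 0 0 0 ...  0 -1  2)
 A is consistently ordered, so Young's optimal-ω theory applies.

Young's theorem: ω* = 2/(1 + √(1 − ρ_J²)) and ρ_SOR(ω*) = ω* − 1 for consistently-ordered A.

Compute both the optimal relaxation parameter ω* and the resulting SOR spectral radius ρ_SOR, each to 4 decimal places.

spectrum of D⁻¹(L+U) = {cos(kπ/71) : 1≤k≤70}; ρ_J = cos(π/71) = 0.9990.
√(1−ρ_J²) simplifies to sin(π/71) = 0.04423.
So ω* = 2/1.04423 = 1.9153 (Young).
[ρ_SOR] ω* − 1 = 0.9153.

ω* = 1.9153, ρ_SOR = 0.9153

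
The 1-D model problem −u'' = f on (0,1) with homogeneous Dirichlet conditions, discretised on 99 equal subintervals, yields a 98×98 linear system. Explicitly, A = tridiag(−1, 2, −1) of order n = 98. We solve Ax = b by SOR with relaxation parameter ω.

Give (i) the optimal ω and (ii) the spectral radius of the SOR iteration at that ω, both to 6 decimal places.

½·tridiag(1,0,1) at n=98: λ_k = cos(kπ/99); max |λ| at k=1 ⇒ ρ_J = cos(π/99) ≈ 0.999497.
1 − cos²(π/99) = sin²(π/99) ⇒ √(1−ρ_J²) = sin(π/99) = 0.0317279.
ω* = 2/(1 + 0.0317279) = 2/1.0317279 = 1.938496.
[ρ_SOR] ω* − 1 = 0.938496.

ω* = 1.938496, ρ_SOR = 0.938496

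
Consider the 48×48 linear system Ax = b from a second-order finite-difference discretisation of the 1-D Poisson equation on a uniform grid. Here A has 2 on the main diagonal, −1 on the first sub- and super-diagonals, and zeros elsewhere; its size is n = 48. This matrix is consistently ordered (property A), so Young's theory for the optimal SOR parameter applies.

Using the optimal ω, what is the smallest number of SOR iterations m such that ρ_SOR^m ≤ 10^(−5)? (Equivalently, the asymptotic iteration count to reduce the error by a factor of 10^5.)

n=48: λ(B_J) = 1 − λ(A)/2 = cos(kπ/49); k=1 gives ρ_J = 0.9979454.
√(1 − cos²(π/49)) = sin(π/49) ≈ 0.0640702.
[ω*] 2 ÷ (1 + 0.0640702) = 2 ÷ 1.0640702 = 1.8795752.
[ρ_SOR] ω* − 1 = 0.8795752.
For 5 digits: m = 5·ln10 / (−ln 0.8795752) = 11.5129/0.128316 = 89.723; round up → m = 90.

m = 90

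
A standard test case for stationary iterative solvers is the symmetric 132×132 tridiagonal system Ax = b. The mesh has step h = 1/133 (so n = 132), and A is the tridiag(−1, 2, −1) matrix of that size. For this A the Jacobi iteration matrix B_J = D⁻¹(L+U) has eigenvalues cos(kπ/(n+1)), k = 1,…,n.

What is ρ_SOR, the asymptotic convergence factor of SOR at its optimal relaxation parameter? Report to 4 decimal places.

n=132: λ(B_J) = 1 − λ(A)/2 = cos(kπ/133); k=1 gives ρ_J = 0.9997.
√(1−ρ_J²) = |sin(π/133)| = 0.02362
[ω*] 2 ÷ (1 + 0.02362) = 2 ÷ 1.02362 = 1.9539.
[ρ_SOR] ω* − 1 = 0.9539.

ρ_SOR = 0.9539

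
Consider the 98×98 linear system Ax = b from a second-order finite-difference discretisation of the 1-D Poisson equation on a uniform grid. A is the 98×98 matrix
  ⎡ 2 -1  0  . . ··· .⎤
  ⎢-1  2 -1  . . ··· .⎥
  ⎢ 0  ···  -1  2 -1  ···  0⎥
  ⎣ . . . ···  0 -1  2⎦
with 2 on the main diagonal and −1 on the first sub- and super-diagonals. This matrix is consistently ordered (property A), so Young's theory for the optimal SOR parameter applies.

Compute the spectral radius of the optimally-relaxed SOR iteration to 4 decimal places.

ρ_SOR = 0.9385

With n=98, ρ(Jacobi) = cos(π/99) = 0.9995.
1 − cos²(π/99) = sin²(π/99) ⇒ √(1−ρ_J²) = sin(π/99) = 0.03173.
Then 2/(1+√(1−ρ_J²)) = 2/(1+0.03173); ω* = 2/1.03173 = 1.9385.
At ω = 1.9385 every |λ(B_ω)| = ω−1, so ρ_SOR = 0.9385.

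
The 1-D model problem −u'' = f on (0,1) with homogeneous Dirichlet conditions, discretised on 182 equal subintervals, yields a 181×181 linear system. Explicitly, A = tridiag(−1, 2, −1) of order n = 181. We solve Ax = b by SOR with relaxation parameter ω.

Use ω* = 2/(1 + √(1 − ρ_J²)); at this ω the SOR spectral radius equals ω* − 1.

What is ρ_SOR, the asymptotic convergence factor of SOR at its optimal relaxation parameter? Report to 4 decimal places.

ρ_SOR = 0.9661

n=181: λ(B_J) = 1 − λ(A)/2 = cos(kπ/182); k=1 gives ρ_J = 0.9999.
√(1−ρ_J²) simplifies to sin(π/182) = 0.01726.
So ω* = 2/1.01726 = 1.9661 (Young).
At ω = 1.9661 every |λ(B_ω)| = ω−1, so ρ_SOR = 0.9661.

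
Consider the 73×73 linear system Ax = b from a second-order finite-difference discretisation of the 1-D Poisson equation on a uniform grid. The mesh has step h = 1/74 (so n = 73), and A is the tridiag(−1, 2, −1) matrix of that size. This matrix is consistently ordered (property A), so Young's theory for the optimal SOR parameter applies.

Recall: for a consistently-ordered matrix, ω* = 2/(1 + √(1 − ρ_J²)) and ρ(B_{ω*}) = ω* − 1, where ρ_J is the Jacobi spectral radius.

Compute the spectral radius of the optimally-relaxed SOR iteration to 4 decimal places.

ρ_SOR = 0.9186

ρ_J = max_k |cos(kπ/74)| = cos(π/74) = 0.9991
√(1 − cos²(π/74)) = sin(π/74) ≈ 0.04244.
So ω* = 2/1.04244 = 1.9186 (Young).
[ρ_SOR] ω* − 1 = 0.9186.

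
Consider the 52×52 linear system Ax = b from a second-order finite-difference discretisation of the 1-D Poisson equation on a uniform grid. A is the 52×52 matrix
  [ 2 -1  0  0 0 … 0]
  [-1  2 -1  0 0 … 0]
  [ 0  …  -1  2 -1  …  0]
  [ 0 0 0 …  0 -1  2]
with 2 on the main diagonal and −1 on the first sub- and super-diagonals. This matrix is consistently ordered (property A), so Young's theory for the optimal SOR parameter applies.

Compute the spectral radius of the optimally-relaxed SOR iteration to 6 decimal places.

ρ_J = max_k |cos(kπ/53)| = cos(π/53) = 0.998244
√(1 − cos²(π/53)) = sin(π/53) ≈ 0.0592406.
Young: ω* = 2/(1+√(1−ρ_J²)) = 2/(1+0.0592406) = 2/1.0592406 = 1.888145.
[ρ_SOR] ω* − 1 = 0.888145.

ρ_SOR = 0.888145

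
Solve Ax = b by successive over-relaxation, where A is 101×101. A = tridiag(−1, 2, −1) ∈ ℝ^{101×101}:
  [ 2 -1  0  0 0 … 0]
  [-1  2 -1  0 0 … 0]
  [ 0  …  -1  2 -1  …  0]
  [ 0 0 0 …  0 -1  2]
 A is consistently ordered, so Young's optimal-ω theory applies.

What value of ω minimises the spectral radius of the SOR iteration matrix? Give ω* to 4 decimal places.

ω* = 1.9402

spectrum of D⁻¹(L+U) = {cos(kπ/102) : 1≤k≤101}; ρ_J = cos(π/102) = 0.9995.
√(1−ρ_J²) simplifies to sin(π/102) = 0.03080.
Then 2/(1+√(1−ρ_J²)) = 2/(1+0.03080); ω* = 2/1.03080 = 1.9402.
At ω = 1.9402 every |λ(B_ω)| = ω−1, so ρ_SOR = 0.9402.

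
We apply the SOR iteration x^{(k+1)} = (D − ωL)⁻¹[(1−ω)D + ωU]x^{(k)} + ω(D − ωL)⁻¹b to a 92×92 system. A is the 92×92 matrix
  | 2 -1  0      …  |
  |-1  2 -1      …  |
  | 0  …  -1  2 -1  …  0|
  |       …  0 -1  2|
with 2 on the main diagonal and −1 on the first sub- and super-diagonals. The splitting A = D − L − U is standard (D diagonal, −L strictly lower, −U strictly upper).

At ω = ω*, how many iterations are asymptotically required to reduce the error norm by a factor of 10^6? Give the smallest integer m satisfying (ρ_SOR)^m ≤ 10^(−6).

B_J for the 92×92 system has eigenvalues cos(kπ/93); ρ_J = cos(π/93) = 0.9994295.
√(1−ρ_J²) = |sin(π/93)| = 0.0337741
ω* = 2/(1 + 0.0337741) = 2/1.0337741 = 1.9346586.
ρ_SOR = ω* − 1 ≈ 0.9346586.
6·ln10 = 13.8155; −ln(0.9346586) = 0.067574; m = ⌈13.8155/0.067574⌉ = ⌈204.450⌉ = 205.

m = 205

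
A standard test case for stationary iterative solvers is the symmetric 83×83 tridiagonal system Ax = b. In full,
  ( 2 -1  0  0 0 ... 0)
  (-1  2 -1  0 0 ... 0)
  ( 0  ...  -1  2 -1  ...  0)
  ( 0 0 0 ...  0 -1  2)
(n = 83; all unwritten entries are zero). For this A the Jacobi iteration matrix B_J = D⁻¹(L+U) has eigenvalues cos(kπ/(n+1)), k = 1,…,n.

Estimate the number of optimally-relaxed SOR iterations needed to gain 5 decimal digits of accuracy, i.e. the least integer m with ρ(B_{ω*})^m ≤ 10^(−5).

B_J for the 83×83 system has eigenvalues cos(kπ/84); ρ_J = cos(π/84) = 0.9993007.
√(1−ρ_J²) simplifies to sin(π/84) = 0.0373912.
ω* = 2/(1+0.0373912) = 1.9279130
ρ(B_{ω*}) = ω*−1 = 0.9279130
m ≥ 5·ln10 / (−ln 0.9279130) = 153.880; smallest integer m = 154.

m = 154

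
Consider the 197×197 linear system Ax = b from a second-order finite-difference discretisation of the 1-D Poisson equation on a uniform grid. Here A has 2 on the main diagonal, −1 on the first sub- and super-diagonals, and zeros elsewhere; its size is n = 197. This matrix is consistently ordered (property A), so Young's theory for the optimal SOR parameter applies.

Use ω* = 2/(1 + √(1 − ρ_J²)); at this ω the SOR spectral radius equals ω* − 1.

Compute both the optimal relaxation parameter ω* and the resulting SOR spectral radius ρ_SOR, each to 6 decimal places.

spectrum of D⁻¹(L+U) = {cos(kπ/198) : 1≤k≤197}; ρ_J = cos(π/198) = 0.999874.
1 − cos²(π/198) = sin²(π/198) ⇒ √(1−ρ_J²) = sin(π/198) = 0.0158660.
Young: ω* = 2/(1+√(1−ρ_J²)) = 2/(1+0.0158660) = 2/1.0158660 = 1.968764.
ρ(B_{ω*}) = ω*−1 = 0.968764

ω* = 1.968764, ρ_SOR = 0.968764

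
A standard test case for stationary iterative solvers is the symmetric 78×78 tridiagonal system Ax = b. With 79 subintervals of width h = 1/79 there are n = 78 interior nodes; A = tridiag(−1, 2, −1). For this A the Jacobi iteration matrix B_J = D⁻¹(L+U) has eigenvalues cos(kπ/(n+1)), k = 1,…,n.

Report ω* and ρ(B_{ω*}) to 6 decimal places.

ω* = 1.923527, ρ_SOR = 0.923527

[ρ_J] n=78: ρ(B_J) = cos(π/(n+1)) = cos(π/79) = 0.999209.
root = sin(π/79) = 0.0397565  (since 1−cos² = sin²).
Young: ω* = 2/(1+√(1−ρ_J²)) = 2/(1+0.0397565) = 2/1.0397565 = 1.923527.
[ρ_SOR] ω* − 1 = 0.923527.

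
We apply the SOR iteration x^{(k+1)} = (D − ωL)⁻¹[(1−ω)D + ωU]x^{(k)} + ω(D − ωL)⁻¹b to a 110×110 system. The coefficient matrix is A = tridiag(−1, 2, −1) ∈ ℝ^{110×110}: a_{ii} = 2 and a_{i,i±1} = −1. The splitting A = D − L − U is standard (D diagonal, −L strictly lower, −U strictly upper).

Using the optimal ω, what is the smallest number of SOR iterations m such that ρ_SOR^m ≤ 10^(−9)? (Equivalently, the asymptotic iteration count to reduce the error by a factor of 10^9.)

m = 367

With n=110, ρ(Jacobi) = cos(π/111) = 0.9995995.
√(1−ρ_J²) simplifies to sin(π/111) = 0.0282989.
[ω*] 2 ÷ (1 + 0.0282989) = 2 ÷ 1.0282989 = 1.9449598.
Hence ρ(B_{ω*}) = 1.9449598 − 1 = 0.9449598.
m ≥ 9·ln10 / (−ln 0.9449598) = 366.053; smallest integer m = 367.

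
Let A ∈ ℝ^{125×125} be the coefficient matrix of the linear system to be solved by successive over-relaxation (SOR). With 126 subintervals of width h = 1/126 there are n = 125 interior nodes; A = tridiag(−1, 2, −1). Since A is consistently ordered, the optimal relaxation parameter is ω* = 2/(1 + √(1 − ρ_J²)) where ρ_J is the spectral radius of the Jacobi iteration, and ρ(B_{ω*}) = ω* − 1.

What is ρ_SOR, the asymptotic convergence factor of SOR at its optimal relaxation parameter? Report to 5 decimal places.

ρ_SOR = 0.95135

ρ_J = max_k |cos(kπ/126)| = cos(π/126) = 0.99969
1 − cos²(π/126) = sin²(π/126) ⇒ √(1−ρ_J²) = sin(π/126) = 0.024931.
So ω* = 2/1.024931 = 1.95135 (Young).
[ρ_SOR] ω* − 1 = 0.95135.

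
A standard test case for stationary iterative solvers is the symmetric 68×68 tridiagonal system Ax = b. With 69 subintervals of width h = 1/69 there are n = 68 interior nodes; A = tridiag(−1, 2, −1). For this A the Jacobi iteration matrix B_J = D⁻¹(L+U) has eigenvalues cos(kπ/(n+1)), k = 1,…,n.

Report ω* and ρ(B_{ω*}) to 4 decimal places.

ω* = 1.9129, ρ_SOR = 0.9129

[ρ_J] n=68: ρ(B_J) = cos(π/(n+1)) = cos(π/69) = 0.9990.
√(1 − cos²(π/69)) = sin(π/69) ≈ 0.04551.
[ω*] 2 ÷ (1 + 0.04551) = 2 ÷ 1.04551 = 1.9129.
At ω = 1.9129 every |λ(B_ω)| = ω−1, so ρ_SOR = 0.9129.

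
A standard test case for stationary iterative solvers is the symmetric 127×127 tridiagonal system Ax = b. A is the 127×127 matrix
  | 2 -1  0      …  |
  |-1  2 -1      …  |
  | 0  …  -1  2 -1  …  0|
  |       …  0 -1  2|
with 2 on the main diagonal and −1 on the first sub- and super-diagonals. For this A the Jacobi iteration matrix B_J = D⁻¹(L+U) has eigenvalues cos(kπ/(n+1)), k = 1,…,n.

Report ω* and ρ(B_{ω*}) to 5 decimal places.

[ρ_J] n=127: ρ(B_J) = cos(π/(n+1)) = cos(π/128) = 0.99970.
1 − cos²(π/128) = sin²(π/128) ⇒ √(1−ρ_J²) = sin(π/128) = 0.024541.
Then 2/(1+√(1−ρ_J²)) = 2/(1+0.024541); ω* = 2/1.024541 = 1.95209.
ρ_SOR = ω* − 1 ≈ 0.95209.

ω* = 1.95209, ρ_SOR = 0.95209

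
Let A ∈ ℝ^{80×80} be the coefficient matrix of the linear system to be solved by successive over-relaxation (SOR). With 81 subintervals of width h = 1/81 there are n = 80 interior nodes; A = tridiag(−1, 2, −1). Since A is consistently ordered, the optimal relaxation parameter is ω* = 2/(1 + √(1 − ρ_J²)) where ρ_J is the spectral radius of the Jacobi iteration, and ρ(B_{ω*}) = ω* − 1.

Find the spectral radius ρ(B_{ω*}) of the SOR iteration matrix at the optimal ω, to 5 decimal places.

ρ_J = max_k |cos(kπ/81)| = cos(π/81) = 0.99925
√(1 − cos²(π/81)) = sin(π/81) ≈ 0.038775.
ω* = 2/(1+0.038775) = 1.92534
ρ(B_{ω*}) = ω*−1 = 0.92534

ρ_SOR = 0.92534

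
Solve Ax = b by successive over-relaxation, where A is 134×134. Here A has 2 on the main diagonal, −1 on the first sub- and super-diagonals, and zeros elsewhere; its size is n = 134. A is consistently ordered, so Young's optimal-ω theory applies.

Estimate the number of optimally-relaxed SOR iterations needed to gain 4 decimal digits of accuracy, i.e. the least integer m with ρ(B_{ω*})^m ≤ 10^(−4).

n=134: λ(B_J) = 1 − λ(A)/2 = cos(kπ/135); k=1 gives ρ_J = 0.9997292.
√(1 − cos²(π/135)) = sin(π/135) ≈ 0.0232690.
ω* = 2 / (1 + 0.0232690) = 2 / 1.0232690 ≈ 1.9545203.
and ρ(B_{ω*}) = 1.9545203 − 1 = 0.9545203.
m ≥ 4·ln10 / (−ln 0.9545203) = 197.874; smallest integer m = 198.

m = 198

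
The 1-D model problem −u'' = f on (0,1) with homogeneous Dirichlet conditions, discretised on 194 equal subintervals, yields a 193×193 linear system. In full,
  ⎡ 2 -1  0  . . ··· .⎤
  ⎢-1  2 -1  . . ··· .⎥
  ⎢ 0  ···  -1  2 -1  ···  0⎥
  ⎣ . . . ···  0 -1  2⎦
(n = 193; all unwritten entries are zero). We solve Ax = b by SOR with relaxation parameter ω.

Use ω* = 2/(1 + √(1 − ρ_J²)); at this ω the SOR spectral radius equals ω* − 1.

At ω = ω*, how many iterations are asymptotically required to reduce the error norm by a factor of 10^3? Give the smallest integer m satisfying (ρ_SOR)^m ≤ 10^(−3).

m = 214

n=193: λ(B_J) = 1 − λ(A)/2 = cos(kπ/194); k=1 gives ρ_J = 0.9998689.
1 − cos²(π/194) = sin²(π/194) ⇒ √(1−ρ_J²) = sin(π/194) = 0.0161931.
ω* = 2/(1 + 0.0161931) = 2/1.0161931 = 1.9681299.
Hence ρ(B_{ω*}) = 1.9681299 − 1 = 0.9681299.
(0.9681299)^m ≤ 10^{−3}  ⇒  m·ln(0.9681299) ≤ −3·ln10  ⇒  m ≥ 213.275  ⇒  m = 214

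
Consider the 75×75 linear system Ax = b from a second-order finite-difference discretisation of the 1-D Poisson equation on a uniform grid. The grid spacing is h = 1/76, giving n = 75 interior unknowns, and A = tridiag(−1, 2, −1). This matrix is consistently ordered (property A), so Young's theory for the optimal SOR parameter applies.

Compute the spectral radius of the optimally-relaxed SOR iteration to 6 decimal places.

ρ_SOR = 0.920630

½·tridiag(1,0,1) at n=75: λ_k = cos(kπ/76); max |λ| at k=1 ⇒ ρ_J = cos(π/76) ≈ 0.999146.
√(1 − cos²(π/76)) = sin(π/76) ≈ 0.0413250.
ω* = 2/(1+0.0413250) = 1.920630
ρ_SOR = ω* − 1 = 1.920630 − 1 = 0.920630.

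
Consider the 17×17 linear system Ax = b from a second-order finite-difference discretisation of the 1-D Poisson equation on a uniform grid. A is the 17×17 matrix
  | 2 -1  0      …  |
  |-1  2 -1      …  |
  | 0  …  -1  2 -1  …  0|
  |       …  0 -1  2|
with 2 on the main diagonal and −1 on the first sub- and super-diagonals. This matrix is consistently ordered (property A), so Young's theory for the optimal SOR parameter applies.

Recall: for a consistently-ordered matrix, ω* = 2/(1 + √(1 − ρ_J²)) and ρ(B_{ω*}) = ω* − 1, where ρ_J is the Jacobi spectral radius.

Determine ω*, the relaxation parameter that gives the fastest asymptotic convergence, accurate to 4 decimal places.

ω* = 1.7041

½·tridiag(1,0,1) at n=17: λ_k = cos(kπ/18); max |λ| at k=1 ⇒ ρ_J = cos(π/18) ≈ 0.9848.
√(1−ρ_J²) = |sin(π/18)| = 0.17365
ω* = 2 / (1 + 0.17365) = 2 / 1.17365 ≈ 1.7041.
and ρ(B_{ω*}) = 1.7041 − 1 = 0.7041.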